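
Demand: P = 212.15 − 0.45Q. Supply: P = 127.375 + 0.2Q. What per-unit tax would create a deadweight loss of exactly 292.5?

19.5

Competitive equilibrium: 212.15 − 0.45Q = 127.375 + 0.2Q → Q* = 130.4231, P* = 153.4596.
A tax t gives ΔQ = t/0.65 and wedge t, so DWL = t²/1.3.
t²/1.3 = 292.5 → t² = 380.25 → t = 19.5.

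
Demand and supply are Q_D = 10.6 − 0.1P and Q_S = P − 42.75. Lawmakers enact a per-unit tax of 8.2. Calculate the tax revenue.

In inverse form: demand P = 106 − 10Q, supply P = 42.75 + Q.
Competitive equilibrium: 106 − 10Q = 42.75 + Q → Q* = 5.75, P* = 48.5.
With the tax, the buyer price exceeds the seller price by 8.2: (106 − 10Q) − (42.75 + Q) = 8.2 → Q' = 5.0045.
Tax revenue = 8.2 × 5.0045 = 41.04.

41.04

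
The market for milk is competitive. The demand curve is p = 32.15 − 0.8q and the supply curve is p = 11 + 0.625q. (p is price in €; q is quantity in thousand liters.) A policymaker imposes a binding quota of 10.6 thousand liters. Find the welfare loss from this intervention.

€12.82 thousand

Competitive equilibrium: 32.15 − 0.8q = 11 + 0.625q → q* = 14.8421, p* = 20.2763.
At q = 10.6: demand price = 32.15 − 0.8·10.6 = 23.67; supply price = 11 + 0.625·10.6 = 17.625.
Δq = 14.8421 − 10.6 = 4.2421; wedge = 23.67 − 17.625 = 6.045.
DWL = ½ × 4.2421 × 6.045 = €12.82 thousand.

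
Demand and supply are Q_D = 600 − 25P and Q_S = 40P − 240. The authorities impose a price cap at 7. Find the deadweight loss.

1824.31

In inverse form: demand P = 24 − 0.04Q, supply P = 6 + 0.025Q.
Competitive equilibrium: 24 − 0.04Q = 6 + 0.025Q → Q* = 276.9231, P* = 12.9231.
At the ceiling P = 7, quantity supplied = (7 − 6)/0.025 = 40.
Willingness to pay at Q' = 40: 24 − 0.04·40 = 22.4.
ΔQ = 276.9231 − 40 = 236.9231; wedge = 22.4 − 7 = 15.4.
Deadweight loss = ½ × 236.9231 × 15.4 = 1824.31.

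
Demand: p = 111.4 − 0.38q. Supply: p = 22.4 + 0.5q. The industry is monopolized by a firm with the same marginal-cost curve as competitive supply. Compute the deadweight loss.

409.35

Competitive equilibrium: 111.4 − 0.38q = 22.4 + 0.5q → q* = 101.1364, p* = 72.9682.
Marginal revenue: MR = 111.4 − 0.76q. Set MR = MC: 111.4 − 0.76q = 22.4 + 0.5q → q_m = 70.6349.
Price p_m = 111.4 − 0.38·70.6349 = 84.5587; MC(q_m) = 22.4 + 0.5·70.6349 = 57.7175.
Competitive q* = 101.1364, so Δq = 30.5015; wedge = 84.5587 − 57.7175 = 26.8412.
Deadweight loss = ½ × 30.5015 × 26.8412 = 409.35.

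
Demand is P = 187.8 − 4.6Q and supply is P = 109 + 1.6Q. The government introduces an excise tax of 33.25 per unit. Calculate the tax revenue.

Competitive equilibrium: 187.8 − 4.6Q = 109 + 1.6Q → Q* = 12.7097, P* = 129.3355.
With the tax, the buyer price exceeds the seller price by 33.25: (187.8 − 4.6Q) − (109 + 1.6Q) = 33.25 → Q' = 7.3468.
Tax revenue = 33.25 × 7.3468 = 244.28.

244.28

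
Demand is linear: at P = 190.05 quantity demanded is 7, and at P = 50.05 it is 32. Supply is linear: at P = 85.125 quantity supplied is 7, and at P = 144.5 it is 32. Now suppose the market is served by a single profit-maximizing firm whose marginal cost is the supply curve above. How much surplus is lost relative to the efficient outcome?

275.70

Demand slope = (50.05 − 190.05)/(32 − 7) = −5.6, so P = 229.25 − 5.6Q.
Supply slope = (144.5 − 85.125)/(32 − 7) = 2.375, so P = 68.5 + 2.375Q.
Competitive equilibrium: 229.25 − 5.6Q = 68.5 + 2.375Q → Q* = 20.1567, P* = 116.3723.
Marginal revenue: MR = 229.25 − 11.2Q. Set MR = MC: 229.25 − 11.2Q = 68.5 + 2.375Q → Q_m = 11.8416.
Price P_m = 229.25 − 5.6·11.8416 = 162.937; MC(Q_m) = 68.5 + 2.375·11.8416 = 96.6238.
Competitive Q* = 20.1567, so ΔQ = 8.3151; wedge = 162.937 − 96.6238 = 66.3132.
Welfare loss = ½ × 8.3151 × 66.3132 = 275.70.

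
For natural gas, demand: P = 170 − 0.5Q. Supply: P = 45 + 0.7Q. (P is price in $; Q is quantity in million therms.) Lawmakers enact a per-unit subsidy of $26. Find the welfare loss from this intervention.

Competitive equilibrium: 170 − 0.5Q = 45 + 0.7Q → Q* = 104.1667, P* = 117.9167.
The subsidy lowers effective supply by 26: P = 19 + 0.7Q.
New quantity: 170 − 0.5Q = 19 + 0.7Q → Q' = 125.8333.
Overproduction ΔQ = 125.8333 − 104.1667 = 21.6666; wedge = subsidy = 26.
Deadweight loss = ½ × 21.6666 × 26 = $281.67 million.

$281.67 million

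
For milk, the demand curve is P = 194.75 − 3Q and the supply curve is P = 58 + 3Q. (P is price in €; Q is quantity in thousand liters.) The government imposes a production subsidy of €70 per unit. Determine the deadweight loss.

Competitive equilibrium: 194.75 − 3Q = 58 + 3Q → Q* = 22.7917, P* = 126.375.
The subsidy lowers effective supply by 70: P = 3Q − 12.
New quantity: 194.75 − 3Q = 3Q − 12 → Q' = 34.4583.
Overproduction ΔQ = 34.4583 − 22.7917 = 11.6666; wedge = subsidy = 70.
The triangle = ½ × 11.6666 × 70 = €408.33 thousand.

€408.33 thousand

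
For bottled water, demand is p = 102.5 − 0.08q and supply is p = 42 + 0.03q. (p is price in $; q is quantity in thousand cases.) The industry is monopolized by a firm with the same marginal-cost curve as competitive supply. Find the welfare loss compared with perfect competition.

Competitive equilibrium: 102.5 − 0.08q = 42 + 0.03q → q* = 550, p* = 58.5.
Marginal revenue: MR = 102.5 − 0.16q. Set MR = MC: 102.5 − 0.16q = 42 + 0.03q → q_m = 318.421053.
Price p_m = 102.5 − 0.08·318.421053 = 77.026316; MC(q_m) = 42 + 0.03·318.421053 = 51.552632.
Competitive q* = 550, so Δq = 231.578947; wedge = 77.026316 − 51.552632 = 25.473684.
Welfare loss = ½ × 231.578947 × 25.473684 = $2949.58 thousand.

$2949.58 thousand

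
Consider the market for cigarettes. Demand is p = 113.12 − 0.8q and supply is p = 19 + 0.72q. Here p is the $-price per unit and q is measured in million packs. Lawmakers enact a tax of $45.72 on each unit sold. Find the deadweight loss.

$687.60 million

Competitive equilibrium: 113.12 − 0.8q = 19 + 0.72q → q* = 61.92105, p* = 63.58316.
With the tax, the buyer price exceeds the seller price by 45.72: (113.12 − 0.8q) − (19 + 0.72q) = 45.72 → q' = 31.84211.
Δq = 61.92105 − 31.84211 = 30.07894; the wedge equals the tax, 45.72.
Welfare loss = ½ × 30.07894 × 45.72 = $687.60 million.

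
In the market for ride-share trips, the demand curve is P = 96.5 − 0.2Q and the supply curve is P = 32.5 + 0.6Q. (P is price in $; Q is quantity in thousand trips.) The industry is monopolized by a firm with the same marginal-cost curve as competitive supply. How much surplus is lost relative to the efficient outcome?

Competitive equilibrium: 96.5 − 0.2Q = 32.5 + 0.6Q → Q* = 80, P* = 80.5.
Marginal revenue: MR = 96.5 − 0.4Q. Set MR = MC: 96.5 − 0.4Q = 32.5 + 0.6Q → Q_m = 64.
Price P_m = 96.5 − 0.2·64 = 83.7; MC(Q_m) = 32.5 + 0.6·64 = 70.9.
Competitive Q* = 80, so ΔQ = 16; wedge = 83.7 − 70.9 = 12.8.
Welfare loss = ½ × 16 × 12.8 = $102.40 thousand.

$102.40 thousand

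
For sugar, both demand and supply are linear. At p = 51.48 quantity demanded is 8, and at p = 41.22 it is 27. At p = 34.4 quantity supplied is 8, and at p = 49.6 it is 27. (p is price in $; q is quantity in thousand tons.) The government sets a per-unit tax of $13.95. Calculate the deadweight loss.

Demand slope = (41.22 − 51.48)/(27 − 8) = −0.54, so p = 55.8 − 0.54q.
Supply slope = (49.6 − 34.4)/(27 − 8) = 0.8, so p = 28 + 0.8q.
Competitive equilibrium: 55.8 − 0.54q = 28 + 0.8q → q* = 20.7463, p* = 44.597.
With the tax, the buyer price exceeds the seller price by 13.95: (55.8 − 0.54q) − (28 + 0.8q) = 13.95 → q' = 10.3358.
Δq = 20.7463 − 10.3358 = 10.4105; the wedge equals the tax, 13.95.
DWL = ½ × 10.4105 × 13.95 = $72.61 thousand.

$72.61 thousand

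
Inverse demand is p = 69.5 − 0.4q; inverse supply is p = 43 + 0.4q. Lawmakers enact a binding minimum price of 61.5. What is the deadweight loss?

68.91

Competitive equilibrium: 69.5 − 0.4q = 43 + 0.4q → q* = 33.125, p* = 56.25.
At the floor p = 61.5, quantity demanded = (69.5 − 61.5)/0.4 = 20.
Sellers' marginal cost at q' = 20: 43 + 0.4·20 = 51.
Δq = 33.125 − 20 = 13.125; wedge = 61.5 − 51 = 10.5.
DWL = ½ × 13.125 × 10.5 = 68.91.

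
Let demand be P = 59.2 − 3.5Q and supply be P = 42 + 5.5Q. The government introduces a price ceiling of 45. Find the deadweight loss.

8.39

Competitive equilibrium: 59.2 − 3.5Q = 42 + 5.5Q → Q* = 1.9111, P* = 52.5111.
At the ceiling P = 45, quantity supplied = (45 − 42)/5.5 = 0.5455.
Willingness to pay at Q' = 0.5455: 59.2 − 3.5·0.5455 = 57.2908.
ΔQ = 1.9111 − 0.5455 = 1.3656; wedge = 57.2908 − 45 = 12.2908.
DWL = ½ × 1.3656 × 12.2908 = 8.39.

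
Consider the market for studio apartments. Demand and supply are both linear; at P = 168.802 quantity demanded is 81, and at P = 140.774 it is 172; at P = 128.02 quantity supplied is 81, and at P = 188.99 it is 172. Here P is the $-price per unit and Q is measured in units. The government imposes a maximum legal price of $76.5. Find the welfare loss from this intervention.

$6877.66

Demand slope = (140.774 − 168.802)/(172 − 81) = −0.308, so P = 193.75 − 0.308Q.
Supply slope = (188.99 − 128.02)/(172 − 81) = 0.67, so P = 73.75 + 0.67Q.
Competitive equilibrium: 193.75 − 0.308Q = 73.75 + 0.67Q → Q* = 122.6994, P* = 155.9586.
At the ceiling P = 76.5, quantity supplied = (76.5 − 73.75)/0.67 = 4.1045.
Willingness to pay at Q' = 4.1045: 193.75 − 0.308·4.1045 = 192.4858.
ΔQ = 122.6994 − 4.1045 = 118.5949; wedge = 192.4858 − 76.5 = 115.9858.
DWL = ½ × 118.5949 × 115.9858 = $6877.66.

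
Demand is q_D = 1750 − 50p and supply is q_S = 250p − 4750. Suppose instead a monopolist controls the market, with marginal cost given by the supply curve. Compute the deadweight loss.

1101.93

In inverse form: demand p = 35 − 0.02q, supply p = 19 + 0.004q.
Competitive equilibrium: 35 − 0.02q = 19 + 0.004q → q* = 666.66667, p* = 21.66667.
Marginal revenue: MR = 35 − 0.04q. Set MR = MC: 35 − 0.04q = 19 + 0.004q → q_m = 363.63636.
Price p_m = 35 − 0.02·363.63636 = 27.72727; MC(q_m) = 19 + 0.004·363.63636 = 20.45455.
Competitive q* = 666.66667, so Δq = 303.03031; wedge = 27.72727 − 20.45455 = 7.27272.
DWL = ½ × 303.03031 × 7.27272 = 1101.93.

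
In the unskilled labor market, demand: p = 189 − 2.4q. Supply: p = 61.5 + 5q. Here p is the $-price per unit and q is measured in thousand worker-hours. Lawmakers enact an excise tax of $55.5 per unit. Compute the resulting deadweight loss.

$208.125 thousand

Competitive equilibrium: 189 − 2.4q = 61.5 + 5q → q* = 17.2297, p* = 147.6486.
With the tax, the buyer price exceeds the seller price by 55.5: (189 − 2.4q) − (61.5 + 5q) = 55.5 → q' = 9.7297.
Δq = 17.2297 − 9.7297 = 7.5; the wedge equals the tax, 55.5.
Deadweight loss = ½ × 7.5 × 55.5 = $208.125 thousand.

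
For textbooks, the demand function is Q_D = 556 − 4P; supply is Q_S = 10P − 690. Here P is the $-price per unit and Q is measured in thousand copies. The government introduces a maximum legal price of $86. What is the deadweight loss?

In inverse form: demand P = 139 − 0.25Q, supply P = 69 + 0.1Q.
Competitive equilibrium: 139 − 0.25Q = 69 + 0.1Q → Q* = 200, P* = 89.
At the ceiling P = 86, quantity supplied = (86 − 69)/0.1 = 170.
Willingness to pay at Q' = 170: 139 − 0.25·170 = 96.5.
ΔQ = 200 − 170 = 30; wedge = 96.5 − 86 = 10.5.
Welfare loss = ½ × 30 × 10.5 = $157.50 thousand.

$157.50 thousand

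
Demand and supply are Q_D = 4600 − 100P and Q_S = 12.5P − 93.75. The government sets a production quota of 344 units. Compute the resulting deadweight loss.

In inverse form: demand P = 46 − 0.01Q, supply P = 7.5 + 0.08Q.
Competitive equilibrium: 46 − 0.01Q = 7.5 + 0.08Q → Q* = 427.7778, P* = 41.7222.
At Q = 344: demand price = 46 − 0.01·344 = 42.56; supply price = 7.5 + 0.08·344 = 35.02.
ΔQ = 427.7778 − 344 = 83.7778; wedge = 42.56 − 35.02 = 7.54.
Welfare loss = ½ × 83.7778 × 7.54 = 315.84.

315.84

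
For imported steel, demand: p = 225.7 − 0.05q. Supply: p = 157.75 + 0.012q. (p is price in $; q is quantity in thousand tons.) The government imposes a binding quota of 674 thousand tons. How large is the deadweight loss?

$5519.76 thousand

Competitive equilibrium: 225.7 − 0.05q = 157.75 + 0.012q → q* = 1095.9677, p* = 170.9016.
At q = 674: demand price = 225.7 − 0.05·674 = 192; supply price = 157.75 + 0.012·674 = 165.838.
Δq = 1095.9677 − 674 = 421.9677; wedge = 192 − 165.838 = 26.162.
The triangle = ½ × 421.9677 × 26.162 = $5519.76 thousand.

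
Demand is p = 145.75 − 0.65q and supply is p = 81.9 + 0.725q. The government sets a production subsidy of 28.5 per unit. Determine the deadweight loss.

Competitive equilibrium: 145.75 − 0.65q = 81.9 + 0.725q → q* = 46.4364, p* = 115.5664.
The subsidy lowers effective supply by 28.5: p = 53.4 + 0.725q.
New quantity: 145.75 − 0.65q = 53.4 + 0.725q → q' = 67.1636.
Overproduction Δq = 67.1636 − 46.4364 = 20.7272; wedge = subsidy = 28.5.
Welfare loss = ½ × 20.7272 × 28.5 = 295.36.

295.36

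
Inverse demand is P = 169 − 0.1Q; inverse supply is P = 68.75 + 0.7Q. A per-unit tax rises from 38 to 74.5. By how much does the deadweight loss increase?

Competitive equilibrium: 169 − 0.1Q = 68.75 + 0.7Q → Q* = 125.3125, P* = 156.4688.
For a per-unit tax t: ΔQ = t/0.8, so DWL = ½·t·(t/0.8) = t²/1.6.
At t = 38: DWL = 902.5. At t = 74.5: DWL = 3468.906.
Increase = 3468.906 − 902.5 = 2566.41.

2566.41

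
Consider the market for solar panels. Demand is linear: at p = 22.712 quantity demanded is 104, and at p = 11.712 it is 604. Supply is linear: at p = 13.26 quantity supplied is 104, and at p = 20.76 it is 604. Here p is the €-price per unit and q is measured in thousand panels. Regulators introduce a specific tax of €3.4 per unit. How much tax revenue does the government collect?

Demand slope = (11.712 − 22.712)/(604 − 104) = −0.022, so p = 25 − 0.022q.
Supply slope = (20.76 − 13.26)/(604 − 104) = 0.015, so p = 11.7 + 0.015q.
Competitive equilibrium: 25 − 0.022q = 11.7 + 0.015q → q* = 359.4595, p* = 17.0919.
With the tax, the buyer price exceeds the seller price by 3.4: (25 − 0.022q) − (11.7 + 0.015q) = 3.4 → q' = 267.5676.
Tax revenue = 3.4 × 267.5676 = €909.73 thousand.

€909.73 thousand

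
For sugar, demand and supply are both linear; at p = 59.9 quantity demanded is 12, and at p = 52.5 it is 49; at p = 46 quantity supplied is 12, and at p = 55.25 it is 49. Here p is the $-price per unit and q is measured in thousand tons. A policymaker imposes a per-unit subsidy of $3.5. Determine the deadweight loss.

$13.61 thousand

Demand slope = (52.5 − 59.9)/(49 − 12) = −0.2, so p = 62.3 − 0.2q.
Supply slope = (55.25 − 46)/(49 − 12) = 0.25, so p = 43 + 0.25q.
Competitive equilibrium: 62.3 − 0.2q = 43 + 0.25q → q* = 42.8889, p* = 53.7222.
The subsidy lowers effective supply by 3.5: p = 39.5 + 0.25q.
New quantity: 62.3 − 0.2q = 39.5 + 0.25q → q' = 50.6667.
Overproduction Δq = 50.6667 − 42.8889 = 7.7778; wedge = subsidy = 3.5.
Welfare loss = ½ × 7.7778 × 3.5 = $13.61 thousand.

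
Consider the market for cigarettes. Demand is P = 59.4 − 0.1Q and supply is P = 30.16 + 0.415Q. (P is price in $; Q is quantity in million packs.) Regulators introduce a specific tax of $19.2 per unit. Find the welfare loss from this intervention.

Competitive equilibrium: 59.4 − 0.1Q = 30.16 + 0.415Q → Q* = 56.7767, P* = 53.7223.
With the tax, the buyer price exceeds the seller price by 19.2: (59.4 − 0.1Q) − (30.16 + 0.415Q) = 19.2 → Q' = 19.4951.
ΔQ = 56.7767 − 19.4951 = 37.2816; the wedge equals the tax, 19.2.
Deadweight loss = ½ × 37.2816 × 19.2 = $357.90 million.

$357.90 million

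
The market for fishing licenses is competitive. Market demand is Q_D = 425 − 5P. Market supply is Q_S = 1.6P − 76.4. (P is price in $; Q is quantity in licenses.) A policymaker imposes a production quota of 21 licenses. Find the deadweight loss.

In inverse form: demand P = 85 − 0.2Q, supply P = 47.75 + 0.625Q.
Competitive equilibrium: 85 − 0.2Q = 47.75 + 0.625Q → Q* = 45.1515, P* = 75.9697.
At Q = 21: demand price = 85 − 0.2·21 = 80.8; supply price = 47.75 + 0.625·21 = 60.875.
ΔQ = 45.1515 − 21 = 24.1515; wedge = 80.8 − 60.875 = 19.925.
Welfare loss = ½ × 24.1515 × 19.925 = $240.61.

$240.61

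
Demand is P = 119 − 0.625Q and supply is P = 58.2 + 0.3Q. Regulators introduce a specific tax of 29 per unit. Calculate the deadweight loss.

Competitive equilibrium: 119 − 0.625Q = 58.2 + 0.3Q → Q* = 65.7297, P* = 77.9189.
With the tax, the buyer price exceeds the seller price by 29: (119 − 0.625Q) − (58.2 + 0.3Q) = 29 → Q' = 34.3784.
ΔQ = 65.7297 − 34.3784 = 31.3513; the wedge equals the tax, 29.
Deadweight loss = ½ × 31.3513 × 29 = 454.59.

454.59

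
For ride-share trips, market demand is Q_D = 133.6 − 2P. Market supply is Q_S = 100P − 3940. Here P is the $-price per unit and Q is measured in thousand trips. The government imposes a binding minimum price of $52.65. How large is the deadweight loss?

In inverse form: demand P = 66.8 − 0.5Q, supply P = 39.4 + 0.01Q.
Competitive equilibrium: 66.8 − 0.5Q = 39.4 + 0.01Q → Q* = 53.7255, P* = 39.9373.
At the floor P = 52.65, quantity demanded = (66.8 − 52.65)/0.5 = 28.3.
Sellers' marginal cost at Q' = 28.3: 39.4 + 0.01·28.3 = 39.683.
ΔQ = 53.7255 − 28.3 = 25.4255; wedge = 52.65 − 39.683 = 12.967.
DWL = ½ × 25.4255 × 12.967 = $164.85 thousand.

$164.85 thousand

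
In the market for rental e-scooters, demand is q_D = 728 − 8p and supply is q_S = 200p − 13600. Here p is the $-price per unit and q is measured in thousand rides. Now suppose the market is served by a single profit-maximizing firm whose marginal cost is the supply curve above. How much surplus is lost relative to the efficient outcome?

In inverse form: demand p = 91 − 0.125q, supply p = 68 + 0.005q.
Competitive equilibrium: 91 − 0.125q = 68 + 0.005q → q* = 176.9231, p* = 68.8846.
Marginal revenue: MR = 91 − 0.25q. Set MR = MC: 91 − 0.25q = 68 + 0.005q → q_m = 90.1961.
Price p_m = 91 − 0.125·90.1961 = 79.7255; MC(q_m) = 68 + 0.005·90.1961 = 68.451.
Competitive q* = 176.9231, so Δq = 86.727; wedge = 79.7255 − 68.451 = 11.2745.
Deadweight loss = ½ × 86.727 × 11.2745 = $488.90 thousand.

$488.90 thousand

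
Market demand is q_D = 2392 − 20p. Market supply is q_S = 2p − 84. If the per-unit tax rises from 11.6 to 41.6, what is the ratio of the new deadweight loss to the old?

In inverse form: demand p = 119.6 − 0.05q, supply p = 42 + 0.5q.
Competitive equilibrium: 119.6 − 0.05q = 42 + 0.5q → q* = 141.0909, p* = 112.5455.
For a per-unit tax t: Δq = t/0.55, so DWL = ½·t·(t/0.55) = t²/1.1.
At t = 11.6: DWL = 122.327. At t = 41.6: DWL = 1573.236.
Ratio = (41.6/11.6)² = 12.861.

12.861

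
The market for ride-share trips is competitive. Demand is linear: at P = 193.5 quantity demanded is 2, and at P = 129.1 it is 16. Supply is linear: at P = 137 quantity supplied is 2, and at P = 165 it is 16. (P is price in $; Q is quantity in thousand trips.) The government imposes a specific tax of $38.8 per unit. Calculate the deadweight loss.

$114.05 thousand

Demand slope = (129.1 − 193.5)/(16 − 2) = −4.6, so P = 202.7 − 4.6Q.
Supply slope = (165 − 137)/(16 − 2) = 2, so P = 133 + 2Q.
Competitive equilibrium: 202.7 − 4.6Q = 133 + 2Q → Q* = 10.5606, P* = 154.1212.
With the tax, the buyer price exceeds the seller price by 38.8: (202.7 − 4.6Q) − (133 + 2Q) = 38.8 → Q' = 4.6818.
ΔQ = 10.5606 − 4.6818 = 5.8788; the wedge equals the tax, 38.8.
Deadweight loss = ½ × 5.8788 × 38.8 = $114.05 thousand.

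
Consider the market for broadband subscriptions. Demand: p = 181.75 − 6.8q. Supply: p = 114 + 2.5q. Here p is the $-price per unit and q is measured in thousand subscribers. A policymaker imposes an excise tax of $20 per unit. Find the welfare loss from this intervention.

Competitive equilibrium: 181.75 − 6.8q = 114 + 2.5q → q* = 7.2849, p* = 132.2124.
With the tax, the buyer price exceeds the seller price by 20: (181.75 − 6.8q) − (114 + 2.5q) = 20 → q' = 5.1344.
Δq = 7.2849 − 5.1344 = 2.1505; the wedge equals the tax, 20.
DWL = ½ × 2.1505 × 20 = $21.51 thousand.

$21.51 thousand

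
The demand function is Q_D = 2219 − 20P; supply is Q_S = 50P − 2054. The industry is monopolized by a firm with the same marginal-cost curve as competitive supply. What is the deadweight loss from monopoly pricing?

6053.84

In inverse form: demand P = 110.95 − 0.05Q, supply P = 41.08 + 0.02Q.
Competitive equilibrium: 110.95 − 0.05Q = 41.08 + 0.02Q → Q* = 998.1429, P* = 61.0429.
Marginal revenue: MR = 110.95 − 0.1Q. Set MR = MC: 110.95 − 0.1Q = 41.08 + 0.02Q → Q_m = 582.25.
Price P_m = 110.95 − 0.05·582.25 = 81.8375; MC(Q_m) = 41.08 + 0.02·582.25 = 52.725.
Competitive Q* = 998.1429, so ΔQ = 415.8929; wedge = 81.8375 − 52.725 = 29.1125.
Welfare loss = ½ × 415.8929 × 29.1125 = 6053.84.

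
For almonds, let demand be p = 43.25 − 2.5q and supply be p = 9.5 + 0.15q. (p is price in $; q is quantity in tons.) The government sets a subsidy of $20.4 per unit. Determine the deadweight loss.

Competitive equilibrium: 43.25 − 2.5q = 9.5 + 0.15q → q* = 12.7358, p* = 11.4104.
The subsidy lowers effective supply by 20.4: p = 0.15q − 10.9.
New quantity: 43.25 − 2.5q = 0.15q − 10.9 → q' = 20.434.
Overproduction Δq = 20.434 − 12.7358 = 7.6982; wedge = subsidy = 20.4.
Welfare loss = ½ × 7.6982 × 20.4 = $78.52.

$78.52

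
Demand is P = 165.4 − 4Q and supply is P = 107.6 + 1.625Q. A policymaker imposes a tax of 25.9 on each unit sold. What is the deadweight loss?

59.63

Competitive equilibrium: 165.4 − 4Q = 107.6 + 1.625Q → Q* = 10.2756, P* = 124.2978.
With the tax, the buyer price exceeds the seller price by 25.9: (165.4 − 4Q) − (107.6 + 1.625Q) = 25.9 → Q' = 5.6711.
ΔQ = 10.2756 − 5.6711 = 4.6045; the wedge equals the tax, 25.9.
Deadweight loss = ½ × 4.6045 × 25.9 = 59.63.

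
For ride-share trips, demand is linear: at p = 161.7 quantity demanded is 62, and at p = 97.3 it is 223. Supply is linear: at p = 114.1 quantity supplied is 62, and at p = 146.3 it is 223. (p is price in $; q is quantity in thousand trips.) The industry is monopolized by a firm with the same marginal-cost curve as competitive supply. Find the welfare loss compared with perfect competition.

Demand slope = (97.3 − 161.7)/(223 − 62) = −0.4, so p = 186.5 − 0.4q.
Supply slope = (146.3 − 114.1)/(223 − 62) = 0.2, so p = 101.7 + 0.2q.
Competitive equilibrium: 186.5 − 0.4q = 101.7 + 0.2q → q* = 141.33333, p* = 129.96667.
Marginal revenue: MR = 186.5 − 0.8q. Set MR = MC: 186.5 − 0.8q = 101.7 + 0.2q → q_m = 84.8.
Price p_m = 186.5 − 0.4·84.8 = 152.58; MC(q_m) = 101.7 + 0.2·84.8 = 118.66.
Competitive q* = 141.33333, so Δq = 56.53333; wedge = 152.58 − 118.66 = 33.92.
Deadweight loss = ½ × 56.53333 × 33.92 = $958.81 thousand.

$958.81 thousand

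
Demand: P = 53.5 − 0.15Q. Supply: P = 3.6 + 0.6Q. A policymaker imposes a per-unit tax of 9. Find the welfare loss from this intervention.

Competitive equilibrium: 53.5 − 0.15Q = 3.6 + 0.6Q → Q* = 66.5333, P* = 43.52.
With the tax, the buyer price exceeds the seller price by 9: (53.5 − 0.15Q) − (3.6 + 0.6Q) = 9 → Q' = 54.5333.
ΔQ = 66.5333 − 54.5333 = 12; the wedge equals the tax, 9.
Welfare loss = ½ × 12 × 9 = 54.

54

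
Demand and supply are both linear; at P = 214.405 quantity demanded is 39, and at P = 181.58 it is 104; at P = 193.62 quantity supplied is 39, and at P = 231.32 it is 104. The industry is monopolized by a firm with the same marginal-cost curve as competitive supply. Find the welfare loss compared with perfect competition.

185.09

Demand slope = (181.58 − 214.405)/(104 − 39) = −0.505, so P = 234.1 − 0.505Q.
Supply slope = (231.32 − 193.62)/(104 − 39) = 0.58, so P = 171 + 0.58Q.
Competitive equilibrium: 234.1 − 0.505Q = 171 + 0.58Q → Q* = 58.1567, P* = 204.7309.
Marginal revenue: MR = 234.1 − 1.01Q. Set MR = MC: 234.1 − 1.01Q = 171 + 0.58Q → Q_m = 39.6855.
Price P_m = 234.1 − 0.505·39.6855 = 214.0588; MC(Q_m) = 171 + 0.58·39.6855 = 194.0176.
Competitive Q* = 58.1567, so ΔQ = 18.4712; wedge = 214.0588 − 194.0176 = 20.0412.
Welfare loss = ½ × 18.4712 × 20.0412 = 185.09.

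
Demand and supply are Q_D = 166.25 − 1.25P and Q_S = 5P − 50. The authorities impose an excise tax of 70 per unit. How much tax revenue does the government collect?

3710

In inverse form: demand P = 133 − 0.8Q, supply P = 10 + 0.2Q.
Competitive equilibrium: 133 − 0.8Q = 10 + 0.2Q → Q* = 123, P* = 34.6.
With the tax, the buyer price exceeds the seller price by 70: (133 − 0.8Q) − (10 + 0.2Q) = 70 → Q' = 53.
Tax revenue = 70 × 53 = 3710.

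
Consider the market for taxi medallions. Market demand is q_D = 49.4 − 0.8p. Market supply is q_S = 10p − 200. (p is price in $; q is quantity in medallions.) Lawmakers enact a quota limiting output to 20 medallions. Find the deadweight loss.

$80.58

In inverse form: demand p = 61.75 − 1.25q, supply p = 20 + 0.1q.
Competitive equilibrium: 61.75 − 1.25q = 20 + 0.1q → q* = 30.9259, p* = 23.0926.
At q = 20: demand price = 61.75 − 1.25·20 = 36.75; supply price = 20 + 0.1·20 = 22.
Δq = 30.9259 − 20 = 10.9259; wedge = 36.75 − 22 = 14.75.
The triangle = ½ × 10.9259 × 14.75 = $80.58.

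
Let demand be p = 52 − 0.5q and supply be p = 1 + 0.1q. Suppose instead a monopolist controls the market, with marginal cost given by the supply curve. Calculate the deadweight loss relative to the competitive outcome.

Competitive equilibrium: 52 − 0.5q = 1 + 0.1q → q* = 85, p* = 9.5.
Marginal revenue: MR = 52 − q. Set MR = MC: 52 − q = 1 + 0.1q → q_m = 46.3636.
Price p_m = 52 − 0.5·46.3636 = 28.8182; MC(q_m) = 1 + 0.1·46.3636 = 5.6364.
Competitive q* = 85, so Δq = 38.6364; wedge = 28.8182 − 5.6364 = 23.1818.
Welfare loss = ½ × 38.6364 × 23.1818 = 447.83.

447.83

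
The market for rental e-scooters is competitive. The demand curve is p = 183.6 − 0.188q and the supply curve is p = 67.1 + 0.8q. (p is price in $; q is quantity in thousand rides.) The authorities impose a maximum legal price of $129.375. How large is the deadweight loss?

$793.22 thousand

Competitive equilibrium: 183.6 − 0.188q = 67.1 + 0.8q → q* = 117.915, p* = 161.432.
At the ceiling p = 129.375, quantity supplied = (129.375 − 67.1)/0.8 = 77.8438.
Willingness to pay at q' = 77.8438: 183.6 − 0.188·77.8438 = 168.9654.
Δq = 117.915 − 77.8438 = 40.0712; wedge = 168.9654 − 129.375 = 39.5904.
Deadweight loss = ½ × 40.0712 × 39.5904 = $793.22 thousand.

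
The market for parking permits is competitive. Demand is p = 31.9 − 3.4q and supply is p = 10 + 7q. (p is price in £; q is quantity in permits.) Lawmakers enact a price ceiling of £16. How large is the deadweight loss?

£8.11

Competitive equilibrium: 31.9 − 3.4q = 10 + 7q → q* = 2.1058, p* = 24.7404.
At the ceiling p = 16, quantity supplied = (16 − 10)/7 = 0.8571.
Willingness to pay at q' = 0.8571: 31.9 − 3.4·0.8571 = 28.9859.
Δq = 2.1058 − 0.8571 = 1.2487; wedge = 28.9859 − 16 = 12.9859.
DWL = ½ × 1.2487 × 12.9859 = £8.11.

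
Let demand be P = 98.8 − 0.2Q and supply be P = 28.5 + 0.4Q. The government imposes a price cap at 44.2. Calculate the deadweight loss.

Competitive equilibrium: 98.8 − 0.2Q = 28.5 + 0.4Q → Q* = 117.1667, P* = 75.3667.
At the ceiling P = 44.2, quantity supplied = (44.2 − 28.5)/0.4 = 39.25.
Willingness to pay at Q' = 39.25: 98.8 − 0.2·39.25 = 90.95.
ΔQ = 117.1667 − 39.25 = 77.9167; wedge = 90.95 − 44.2 = 46.75.
The triangle = ½ × 77.9167 × 46.75 = 1821.30.

1821.30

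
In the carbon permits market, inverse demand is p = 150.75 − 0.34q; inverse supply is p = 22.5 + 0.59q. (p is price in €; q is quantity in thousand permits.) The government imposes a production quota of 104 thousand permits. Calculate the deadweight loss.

€534.48 thousand

Competitive equilibrium: 150.75 − 0.34q = 22.5 + 0.59q → q* = 137.9032, p* = 103.8629.
At q = 104: demand price = 150.75 − 0.34·104 = 115.39; supply price = 22.5 + 0.59·104 = 83.86.
Δq = 137.9032 − 104 = 33.9032; wedge = 115.39 − 83.86 = 31.53.
Welfare loss = ½ × 33.9032 × 31.53 = €534.48 thousand.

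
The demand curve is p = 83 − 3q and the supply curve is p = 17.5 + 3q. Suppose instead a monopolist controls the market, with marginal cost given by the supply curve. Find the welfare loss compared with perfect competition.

39.72

Competitive equilibrium: 83 − 3q = 17.5 + 3q → q* = 10.9167, p* = 50.25.
Marginal revenue: MR = 83 − 6q. Set MR = MC: 83 − 6q = 17.5 + 3q → q_m = 7.2778.
Price p_m = 83 − 3·7.2778 = 61.1666; MC(q_m) = 17.5 + 3·7.2778 = 39.3334.
Competitive q* = 10.9167, so Δq = 3.6389; wedge = 61.1666 − 39.3334 = 21.8332.
The triangle = ½ × 3.6389 × 21.8332 = 39.72.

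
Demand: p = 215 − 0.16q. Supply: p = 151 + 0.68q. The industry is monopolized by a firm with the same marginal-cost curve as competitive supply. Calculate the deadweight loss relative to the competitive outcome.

62.42

Competitive equilibrium: 215 − 0.16q = 151 + 0.68q → q* = 76.1905, p* = 202.8095.
Marginal revenue: MR = 215 − 0.32q. Set MR = MC: 215 − 0.32q = 151 + 0.68q → q_m = 64.
Price p_m = 215 − 0.16·64 = 204.76; MC(q_m) = 151 + 0.68·64 = 194.52.
Competitive q* = 76.1905, so Δq = 12.1905; wedge = 204.76 − 194.52 = 10.24.
Welfare loss = ½ × 12.1905 × 10.24 = 62.42.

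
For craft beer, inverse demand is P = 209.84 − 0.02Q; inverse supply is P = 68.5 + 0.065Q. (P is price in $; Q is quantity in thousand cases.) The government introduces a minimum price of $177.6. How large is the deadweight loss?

$109.78 thousand

Competitive equilibrium: 209.84 − 0.02Q = 68.5 + 0.065Q → Q* = 1662.8235, P* = 176.5835.
At the floor P = 177.6, quantity demanded = (209.84 − 177.6)/0.02 = 1612.
Sellers' marginal cost at Q' = 1612: 68.5 + 0.065·1612 = 173.28.
ΔQ = 1662.8235 − 1612 = 50.8235; wedge = 177.6 − 173.28 = 4.32.
The triangle = ½ × 50.8235 × 4.32 = $109.78 thousand.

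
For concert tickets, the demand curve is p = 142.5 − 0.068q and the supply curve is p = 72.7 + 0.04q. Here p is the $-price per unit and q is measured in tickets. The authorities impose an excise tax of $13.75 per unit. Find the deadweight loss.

Competitive equilibrium: 142.5 − 0.068q = 72.7 + 0.04q → q* = 646.2963, p* = 98.5519.
With the tax, the buyer price exceeds the seller price by 13.75: (142.5 − 0.068q) − (72.7 + 0.04q) = 13.75 → q' = 518.9815.
Δq = 646.2963 − 518.9815 = 127.3148; the wedge equals the tax, 13.75.
DWL = ½ × 127.3148 × 13.75 = $875.29.

$875.29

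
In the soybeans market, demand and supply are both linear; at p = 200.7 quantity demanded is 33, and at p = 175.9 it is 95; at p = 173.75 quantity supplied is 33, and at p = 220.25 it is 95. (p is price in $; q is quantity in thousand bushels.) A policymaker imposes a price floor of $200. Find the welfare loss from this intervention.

Demand slope = (175.9 − 200.7)/(95 − 33) = −0.4, so p = 213.9 − 0.4q.
Supply slope = (220.25 − 173.75)/(95 − 33) = 0.75, so p = 149 + 0.75q.
Competitive equilibrium: 213.9 − 0.4q = 149 + 0.75q → q* = 56.4348, p* = 191.3261.
At the floor p = 200, quantity demanded = (213.9 − 200)/0.4 = 34.75.
Sellers' marginal cost at q' = 34.75: 149 + 0.75·34.75 = 175.0625.
Δq = 56.4348 − 34.75 = 21.6848; wedge = 200 − 175.0625 = 24.9375.
Welfare loss = ½ × 21.6848 × 24.9375 = $270.38 thousand.

$270.38 thousand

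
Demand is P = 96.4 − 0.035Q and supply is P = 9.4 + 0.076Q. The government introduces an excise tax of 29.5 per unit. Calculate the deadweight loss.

Competitive equilibrium: 96.4 − 0.035Q = 9.4 + 0.076Q → Q* = 783.7838, P* = 68.9676.
With the tax, the buyer price exceeds the seller price by 29.5: (96.4 − 0.035Q) − (9.4 + 0.076Q) = 29.5 → Q' = 518.018.
ΔQ = 783.7838 − 518.018 = 265.7658; the wedge equals the tax, 29.5.
Deadweight loss = ½ × 265.7658 × 29.5 = 3920.05.

3920.05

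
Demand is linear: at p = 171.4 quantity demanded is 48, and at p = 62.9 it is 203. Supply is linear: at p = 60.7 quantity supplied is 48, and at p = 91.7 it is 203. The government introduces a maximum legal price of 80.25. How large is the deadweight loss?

286.90

Demand slope = (62.9 − 171.4)/(203 − 48) = −0.7, so p = 205 − 0.7q.
Supply slope = (91.7 − 60.7)/(203 − 48) = 0.2, so p = 51.1 + 0.2q.
Competitive equilibrium: 205 − 0.7q = 51.1 + 0.2q → q* = 171, p* = 85.3.
At the ceiling p = 80.25, quantity supplied = (80.25 − 51.1)/0.2 = 145.75.
Willingness to pay at q' = 145.75: 205 − 0.7·145.75 = 102.975.
Δq = 171 − 145.75 = 25.25; wedge = 102.975 − 80.25 = 22.725.
Deadweight loss = ½ × 25.25 × 22.725 = 286.90.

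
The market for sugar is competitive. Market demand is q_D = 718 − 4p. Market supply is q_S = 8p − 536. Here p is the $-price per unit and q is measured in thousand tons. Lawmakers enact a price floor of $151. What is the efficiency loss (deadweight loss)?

$6486.75 thousand

In inverse form: demand p = 179.5 − 0.25q, supply p = 67 + 0.125q.
Competitive equilibrium: 179.5 − 0.25q = 67 + 0.125q → q* = 300, p* = 104.5.
At the floor p = 151, quantity demanded = (179.5 − 151)/0.25 = 114.
Sellers' marginal cost at q' = 114: 67 + 0.125·114 = 81.25.
Δq = 300 − 114 = 186; wedge = 151 − 81.25 = 69.75.
Welfare loss = ½ × 186 × 69.75 = $6486.75 thousand.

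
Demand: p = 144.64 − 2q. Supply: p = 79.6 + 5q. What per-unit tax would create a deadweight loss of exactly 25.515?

18.9

Competitive equilibrium: 144.64 − 2q = 79.6 + 5q → q* = 9.2914, p* = 126.0571.
A tax t gives Δq = t/7 and wedge t, so DWL = t²/14.
t²/14 = 25.515 → t² = 357.21 → t = 18.9.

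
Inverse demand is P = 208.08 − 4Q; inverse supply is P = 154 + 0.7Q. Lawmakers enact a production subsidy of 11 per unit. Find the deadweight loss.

Competitive equilibrium: 208.08 − 4Q = 154 + 0.7Q → Q* = 11.5064, P* = 162.0545.
The subsidy lowers effective supply by 11: P = 143 + 0.7Q.
New quantity: 208.08 − 4Q = 143 + 0.7Q → Q' = 13.8468.
Overproduction ΔQ = 13.8468 − 11.5064 = 2.3404; wedge = subsidy = 11.
The triangle = ½ × 2.3404 × 11 = 12.87.

12.87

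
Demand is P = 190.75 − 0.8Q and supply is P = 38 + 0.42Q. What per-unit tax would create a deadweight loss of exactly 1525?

61

Competitive equilibrium: 190.75 − 0.8Q = 38 + 0.42Q → Q* = 125.2049, P* = 90.5861.
A tax t gives ΔQ = t/1.22 and wedge t, so DWL = t²/2.44.
t²/2.44 = 1525 → t² = 3721 → t = 61.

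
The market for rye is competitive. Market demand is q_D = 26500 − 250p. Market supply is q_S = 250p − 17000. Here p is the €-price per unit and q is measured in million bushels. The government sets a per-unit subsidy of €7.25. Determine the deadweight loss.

In inverse form: demand p = 106 − 0.004q, supply p = 68 + 0.004q.
Competitive equilibrium: 106 − 0.004q = 68 + 0.004q → q* = 4750, p* = 87.
The subsidy lowers effective supply by 7.25: p = 60.75 + 0.004q.
New quantity: 106 − 0.004q = 60.75 + 0.004q → q' = 5656.25.
Overproduction Δq = 5656.25 − 4750 = 906.25; wedge = subsidy = 7.25.
Deadweight loss = ½ × 906.25 × 7.25 = €3285.16 million.

€3285.16 million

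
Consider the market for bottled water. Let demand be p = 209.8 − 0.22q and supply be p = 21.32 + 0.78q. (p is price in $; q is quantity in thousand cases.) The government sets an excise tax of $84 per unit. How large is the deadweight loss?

Competitive equilibrium: 209.8 − 0.22q = 21.32 + 0.78q → q* = 188.48, p* = 168.3344.
With the tax, the buyer price exceeds the seller price by 84: (209.8 − 0.22q) − (21.32 + 0.78q) = 84 → q' = 104.48.
Δq = 188.48 − 104.48 = 84; the wedge equals the tax, 84.
Welfare loss = ½ × 84 × 84 = $3528 thousand.

$3528 thousand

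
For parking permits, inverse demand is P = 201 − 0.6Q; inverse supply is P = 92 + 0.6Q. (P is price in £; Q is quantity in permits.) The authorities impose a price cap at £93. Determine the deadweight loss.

£4770.42

Competitive equilibrium: 201 − 0.6Q = 92 + 0.6Q → Q* = 90.83333, P* = 146.5.
At the ceiling P = 93, quantity supplied = (93 − 92)/0.6 = 1.66667.
Willingness to pay at Q' = 1.66667: 201 − 0.6·1.66667 = 200.
ΔQ = 90.83333 − 1.66667 = 89.16666; wedge = 200 − 93 = 107.
Welfare loss = ½ × 89.16666 × 107 = £4770.42.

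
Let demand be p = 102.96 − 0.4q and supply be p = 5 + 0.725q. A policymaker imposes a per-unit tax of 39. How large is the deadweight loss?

676

Competitive equilibrium: 102.96 − 0.4q = 5 + 0.725q → q* = 87.0756, p* = 68.1298.
With the tax, the buyer price exceeds the seller price by 39: (102.96 − 0.4q) − (5 + 0.725q) = 39 → q' = 52.4089.
Δq = 87.0756 − 52.4089 = 34.6667; the wedge equals the tax, 39.
Deadweight loss = ½ × 34.6667 × 39 = 676.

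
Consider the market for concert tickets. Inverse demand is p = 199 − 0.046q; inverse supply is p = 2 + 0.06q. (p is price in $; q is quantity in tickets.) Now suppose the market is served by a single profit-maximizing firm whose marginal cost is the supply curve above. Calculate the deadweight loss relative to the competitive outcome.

$16765.83

Competitive equilibrium: 199 − 0.046q = 2 + 0.06q → q* = 1858.4906, p* = 113.5094.
Marginal revenue: MR = 199 − 0.092q. Set MR = MC: 199 − 0.092q = 2 + 0.06q → q_m = 1296.0526.
Price p_m = 199 − 0.046·1296.0526 = 139.3816; MC(q_m) = 2 + 0.06·1296.0526 = 79.7632.
Competitive q* = 1858.4906, so Δq = 562.438; wedge = 139.3816 − 79.7632 = 59.6184.
Deadweight loss = ½ × 562.438 × 59.6184 = $16765.83.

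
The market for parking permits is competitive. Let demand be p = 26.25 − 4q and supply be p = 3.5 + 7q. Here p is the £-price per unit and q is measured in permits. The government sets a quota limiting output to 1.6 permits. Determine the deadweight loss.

£1.21

Competitive equilibrium: 26.25 − 4q = 3.5 + 7q → q* = 2.0682, p* = 17.9773.
At q = 1.6: demand price = 26.25 − 4·1.6 = 19.85; supply price = 3.5 + 7·1.6 = 14.7.
Δq = 2.0682 − 1.6 = 0.4682; wedge = 19.85 − 14.7 = 5.15.
Deadweight loss = ½ × 0.4682 × 5.15 = £1.21.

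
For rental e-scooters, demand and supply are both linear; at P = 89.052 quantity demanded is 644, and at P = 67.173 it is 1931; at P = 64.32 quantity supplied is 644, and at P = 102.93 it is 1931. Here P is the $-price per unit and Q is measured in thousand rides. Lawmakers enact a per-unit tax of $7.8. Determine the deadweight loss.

Demand slope = (67.173 − 89.052)/(1931 − 644) = −0.017, so P = 100 − 0.017Q.
Supply slope = (102.93 − 64.32)/(1931 − 644) = 0.03, so P = 45 + 0.03Q.
Competitive equilibrium: 100 − 0.017Q = 45 + 0.03Q → Q* = 1170.2128, P* = 80.1064.
With the tax, the buyer price exceeds the seller price by 7.8: (100 − 0.017Q) − (45 + 0.03Q) = 7.8 → Q' = 1004.2553.
ΔQ = 1170.2128 − 1004.2553 = 165.9575; the wedge equals the tax, 7.8.
Welfare loss = ½ × 165.9575 × 7.8 = $647.23 thousand.

$647.23 thousand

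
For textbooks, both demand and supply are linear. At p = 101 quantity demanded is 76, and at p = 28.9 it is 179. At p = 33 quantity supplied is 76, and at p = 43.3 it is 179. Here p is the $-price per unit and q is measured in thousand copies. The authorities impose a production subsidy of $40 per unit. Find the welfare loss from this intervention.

Demand slope = (28.9 − 101)/(179 − 76) = −0.7, so p = 154.2 − 0.7q.
Supply slope = (43.3 − 33)/(179 − 76) = 0.1, so p = 25.4 + 0.1q.
Competitive equilibrium: 154.2 − 0.7q = 25.4 + 0.1q → q* = 161, p* = 41.5.
The subsidy lowers effective supply by 40: p = 0.1q − 14.6.
New quantity: 154.2 − 0.7q = 0.1q − 14.6 → q' = 211.
Overproduction Δq = 211 − 161 = 50; wedge = subsidy = 40.
Welfare loss = ½ × 50 × 40 = $1000 thousand.

$1000 thousand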